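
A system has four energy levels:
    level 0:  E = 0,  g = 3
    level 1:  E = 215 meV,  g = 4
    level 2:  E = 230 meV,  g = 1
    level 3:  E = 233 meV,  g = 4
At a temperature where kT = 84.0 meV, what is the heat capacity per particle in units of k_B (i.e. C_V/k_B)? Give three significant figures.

Eᵢ/kT = 0, 2.5595, 2.7381, 2.7738.
Z = Σ gᵢe^(−Eᵢ/kT) = 3·e^(−0) + 4·e^(−2.5595) + 1·e^(−2.7381) + 4·e^(−2.7738) = 3.0000 + 0.30937 + 0.064693 + 0.24970 = 3.6238.
⟨E⟩ = 38.516 meV, ⟨E²⟩ = 8631.5 meV².
C_V/k_B = (⟨E²⟩ − ⟨E⟩²)/(kT)² = (8631.5 − 1483.5)/7056.0 = 1.01.

1.01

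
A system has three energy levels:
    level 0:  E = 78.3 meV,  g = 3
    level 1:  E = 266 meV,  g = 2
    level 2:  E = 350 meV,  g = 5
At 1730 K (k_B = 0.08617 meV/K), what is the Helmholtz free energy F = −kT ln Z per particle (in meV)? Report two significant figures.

-140 meV

k_BT = 0.08617 × 1730 K = 149.1 meV.
Eᵢ/kT = 0.5252, 1.784, 2.347.
Z = Σ gᵢe^(−Eᵢ/kT) = 3·e^(−0.5252) + 2·e^(−1.784) + 5·e^(−2.347) = 1.774 + 0.3359 + 0.4783 = 2.588.
F = −kT ln Z = −149.1 × ln(2.588) = −149.1 × 0.9509 = -140 meV.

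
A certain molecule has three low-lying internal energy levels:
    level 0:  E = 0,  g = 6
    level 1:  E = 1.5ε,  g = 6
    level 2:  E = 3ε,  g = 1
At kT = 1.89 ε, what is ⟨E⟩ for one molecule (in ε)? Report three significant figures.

Eᵢ/kT = 0, 0.79365, 1.5873.
Z = Σ gᵢe^(−Eᵢ/kT) = 6·e^(−0) + 6·e^(−0.79365) + 1·e^(−1.5873) = 6.0000 + 2.7131 + 0.20448 = 8.9176.
⟨E⟩ = Σ Eᵢ gᵢe^(−Eᵢ/kT) / Z = (0·6.0000 + 1.5·2.7131 + 3·0.20448) / 8.9176 = 0.525 ε.

0.525 ε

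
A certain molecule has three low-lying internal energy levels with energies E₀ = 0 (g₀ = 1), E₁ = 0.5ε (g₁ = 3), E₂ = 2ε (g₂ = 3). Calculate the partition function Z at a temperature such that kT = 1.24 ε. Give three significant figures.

Eᵢ/kT = 0, 0.40323, 1.6129.
Z = Σ gᵢe^(−Eᵢ/kT) = 1·e^(−0) + 3·e^(−0.40323) + 3·e^(−1.6129) = 1.0000 + 2.0045 + 0.59793 = 3.6024.

Z = 3.60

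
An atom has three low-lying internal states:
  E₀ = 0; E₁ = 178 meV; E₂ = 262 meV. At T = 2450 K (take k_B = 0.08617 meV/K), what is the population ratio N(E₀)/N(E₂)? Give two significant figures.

k_BT = 0.08617 × 2450 K = 211.1 meV.
n₀/n₂ = exp[−(E₀−E₂)/kT] = exp(−(-262 meV)/(211.1 meV)) = exp(1.241) = 3.5.

3.5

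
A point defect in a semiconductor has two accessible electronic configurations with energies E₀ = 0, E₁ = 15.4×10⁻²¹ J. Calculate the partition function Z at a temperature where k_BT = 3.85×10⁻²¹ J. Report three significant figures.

Z = 1.02

Eᵢ/kT = 0, 4.0000.
Z = Σ e^(−Eᵢ/kT) = e^(−0) + e^(−4.0000) = 1.0000 + 0.018316 = 1.0183.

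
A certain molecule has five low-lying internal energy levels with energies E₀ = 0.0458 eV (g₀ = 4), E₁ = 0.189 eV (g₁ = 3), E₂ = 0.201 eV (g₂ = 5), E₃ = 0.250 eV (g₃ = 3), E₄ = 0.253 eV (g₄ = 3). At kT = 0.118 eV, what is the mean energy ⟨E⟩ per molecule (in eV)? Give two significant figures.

0.12 eV

Eᵢ/kT = 0.3881, 1.602, 1.703, 2.119, 2.144.
Z = Σ gᵢe^(−Eᵢ/kT) = 4·e^(−0.3881) + 3·e^(−1.602) + 5·e^(−1.703) + 3·e^(−2.119) + 3·e^(−2.144) = 2.713 + 0.6045 + 0.9107 + 0.3605 + 0.3516 = 4.940.
⟨E⟩ = Σ Eᵢ gᵢe^(−Eᵢ/kT) / Z = (0.0458·2.713 + 0.189·0.6045 + 0.201·0.9107 + 0.250·0.3605 + 0.253·0.3516) / 4.940 = 0.12 eV.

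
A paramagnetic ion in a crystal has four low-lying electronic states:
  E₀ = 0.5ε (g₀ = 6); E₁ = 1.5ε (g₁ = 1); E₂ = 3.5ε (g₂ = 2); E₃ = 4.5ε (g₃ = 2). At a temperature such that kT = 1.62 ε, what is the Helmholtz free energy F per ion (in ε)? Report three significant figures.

-2.66 ε

Eᵢ/kT = 0.30864, 0.92593, 2.1605, 2.7778.
Z = Σ gᵢe^(−Eᵢ/kT) = 6·e^(−0.30864) + 1·e^(−0.92593) + 2·e^(−2.1605) + 2·e^(−2.7778) = 4.4067 + 0.39616 + 0.23053 + 0.12435 = 5.1577.
F = −kT ln Z = −1.62 × ln(5.1577) = −1.62 × 1.6405 = -2.66 ε.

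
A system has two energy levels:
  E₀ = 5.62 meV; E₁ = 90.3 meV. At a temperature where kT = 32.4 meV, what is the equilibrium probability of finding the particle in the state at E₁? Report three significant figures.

0.0683

Eᵢ/kT = 0.17346, 2.7870.
Z = Σ e^(−Eᵢ/kT) = e^(−0.17346) + e^(−2.7870) = 0.84075 + 0.061606 = 0.90236.
P₁ = e^(−E₁/kT) / Z = 0.061606/0.90236 = 0.0683.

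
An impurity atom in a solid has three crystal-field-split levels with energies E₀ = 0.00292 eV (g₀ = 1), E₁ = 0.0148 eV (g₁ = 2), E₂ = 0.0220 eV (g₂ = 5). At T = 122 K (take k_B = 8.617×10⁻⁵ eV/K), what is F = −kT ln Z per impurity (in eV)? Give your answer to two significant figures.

-0.0065 eV

k_BT = 8.617×10⁻⁵ × 122 K = 0.01051 eV.
Eᵢ/kT = 0.2778, 1.408, 2.093.
Z = Σ gᵢe^(−Eᵢ/kT) = 1·e^(−0.2778) + 2·e^(−1.408) + 5·e^(−2.093) = 0.7574 + 0.4893 + 0.6166 = 1.863.
F = −kT ln Z = −0.01051 × ln(1.863) = −0.01051 × 0.6222 = -0.0065 eV.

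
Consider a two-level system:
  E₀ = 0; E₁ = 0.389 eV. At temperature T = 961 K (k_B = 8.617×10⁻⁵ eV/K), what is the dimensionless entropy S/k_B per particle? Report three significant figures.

k_BT = 8.617×10⁻⁵ × 961 K = 0.082809 eV.
Eᵢ/kT = 0, 4.6976.
Z = Σ e^(−Eᵢ/kT) = e^(−0) + e^(−4.6976) = 1.0000 + 0.0091171 = 1.0091.
⟨E⟩ = Σ EᵢPᵢ = 0.0035146 eV.
S/k_B = ln Z + ⟨E⟩/kT = ln(1.0091) + 0.0035146/0.082809 = 0.0090588 + 0.042442 = 0.0515.

0.0515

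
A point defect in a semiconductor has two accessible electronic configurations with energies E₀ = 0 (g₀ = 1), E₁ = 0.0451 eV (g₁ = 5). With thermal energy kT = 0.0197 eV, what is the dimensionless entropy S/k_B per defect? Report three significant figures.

1.18

Eᵢ/kT = 0, 2.2893.
Z = Σ gᵢe^(−Eᵢ/kT) = 1·e^(−0) + 5·e^(−2.2893) = 1.0000 + 0.50669 = 1.5067.
⟨E⟩ = Σ EᵢPᵢ = 0.015167 eV.
S/k_B = ln Z + ⟨E⟩/kT = ln(1.5067) + 0.015167/0.0197 = 0.40992 + 0.76990 = 1.18.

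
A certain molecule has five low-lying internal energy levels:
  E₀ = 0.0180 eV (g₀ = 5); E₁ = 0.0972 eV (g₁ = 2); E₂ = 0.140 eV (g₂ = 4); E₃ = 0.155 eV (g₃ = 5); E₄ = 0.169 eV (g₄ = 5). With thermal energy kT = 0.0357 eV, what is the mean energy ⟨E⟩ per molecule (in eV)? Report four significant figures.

0.02867 eV

Eᵢ/kT = 0.504202, 2.72269, 3.92157, 4.34174, 4.73389.
Z = Σ gᵢe^(−Eᵢ/kT) = 5·e^(−0.504202) + 2·e^(−2.72269) + 4·e^(−3.92157) + 5·e^(−4.34174) + 5·e^(−4.73389) = 3.01994 + 0.131396 + 0.0792399 + 0.0650693 + 0.0439610 = 3.33961.
⟨E⟩ = Σ Eᵢ gᵢe^(−Eᵢ/kT) / Z = (0.0180·3.01994 + 0.0972·0.131396 + 0.140·0.0792399 + 0.155·0.0650693 + 0.169·0.0439610) / 3.33961 = 0.02867 eV.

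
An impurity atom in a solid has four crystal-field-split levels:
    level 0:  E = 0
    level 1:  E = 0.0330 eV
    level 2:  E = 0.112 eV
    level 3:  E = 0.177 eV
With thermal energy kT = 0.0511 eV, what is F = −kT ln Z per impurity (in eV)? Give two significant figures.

Eᵢ/kT = 0, 0.6458, 2.192, 3.464.
Z = Σ e^(−Eᵢ/kT) = e^(−0) + e^(−0.6458) + e^(−2.192) + e^(−3.464) = 1.000 + 0.5242 + 0.1117 + 0.03130 = 1.667.
F = −kT ln Z = −0.0511 × ln(1.667) = −0.0511 × 0.5110 = -0.026 eV.

-0.026 eV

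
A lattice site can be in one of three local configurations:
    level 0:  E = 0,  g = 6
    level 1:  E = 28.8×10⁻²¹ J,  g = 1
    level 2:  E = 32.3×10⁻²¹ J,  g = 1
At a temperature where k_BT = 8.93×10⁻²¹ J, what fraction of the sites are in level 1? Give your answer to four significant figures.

Eᵢ/kT = 0, 3.22508, 3.61702.
Z = Σ gᵢe^(−Eᵢ/kT) = 6·e^(−0) + 1·e^(−3.22508) + 1·e^(−3.61702) = 6.00000 + 0.0397526 + 0.0268626 = 6.06662.
P₁ = g₁ e^(−E₁/kT) / Z = 0.0397526/6.06662 = 0.006553.

0.006553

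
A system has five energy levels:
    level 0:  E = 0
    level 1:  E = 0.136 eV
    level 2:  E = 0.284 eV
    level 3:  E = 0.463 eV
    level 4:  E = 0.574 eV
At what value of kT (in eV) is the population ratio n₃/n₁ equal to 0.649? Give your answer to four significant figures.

0.7564 eV

n₃/n₁ = exp[−(E₃−E₁)/kT] = 0.649.
⇒ (E₃−E₁)/kT = ln(1/0.649) = ln(1.54083) = 0.432321.
kT = 0.327 eV / 0.432321 = 0.7564 eV.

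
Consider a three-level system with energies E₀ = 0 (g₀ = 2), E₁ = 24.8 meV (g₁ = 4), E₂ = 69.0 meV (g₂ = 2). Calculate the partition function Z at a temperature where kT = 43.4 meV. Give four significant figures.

Eᵢ/kT = 0, 0.571429, 1.58986.
Z = Σ gᵢe^(−Eᵢ/kT) = 2·e^(−0) + 4·e^(−0.571429) + 2·e^(−1.58986) = 2.00000 + 2.25887 + 0.407908 = 4.66678.

Z = 4.667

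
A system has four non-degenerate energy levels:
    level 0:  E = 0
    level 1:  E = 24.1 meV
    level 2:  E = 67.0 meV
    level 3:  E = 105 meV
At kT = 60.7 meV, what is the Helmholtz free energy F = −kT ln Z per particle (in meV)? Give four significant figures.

Eᵢ/kT = 0, 0.397035, 1.10379, 1.72982.
Z = Σ e^(−Eᵢ/kT) = e^(−0) + e^(−0.397035) + e^(−1.10379) + e^(−1.72982) = 1.00000 + 0.672310 + 0.331612 + 0.177316 = 2.18124.
F = −kT ln Z = −60.7 × ln(2.18124) = −60.7 × 0.779894 = -47.34 meV.

-47.34 meV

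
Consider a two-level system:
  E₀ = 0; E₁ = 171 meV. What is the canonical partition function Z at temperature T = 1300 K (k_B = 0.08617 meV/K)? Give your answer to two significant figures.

Z = 1.2

k_BT = 0.08617 × 1300 K = 112.0 meV.
Eᵢ/kT = 0, 1.527.
Z = Σ e^(−Eᵢ/kT) = e^(−0) + e^(−1.527) = 1.000 + 0.2172 = 1.217.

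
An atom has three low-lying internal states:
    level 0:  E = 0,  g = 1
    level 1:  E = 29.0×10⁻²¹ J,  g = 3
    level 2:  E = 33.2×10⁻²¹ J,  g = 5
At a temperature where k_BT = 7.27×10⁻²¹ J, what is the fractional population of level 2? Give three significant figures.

0.0469

Eᵢ/kT = 0, 3.9890, 4.5667.
Z = Σ gᵢe^(−Eᵢ/kT) = 1·e^(−0) + 3·e^(−3.9890) + 5·e^(−4.5667) = 1.0000 + 0.055555 + 0.051961 = 1.1075.
P₂ = g₂ e^(−E₂/kT) / Z = 0.051961/1.1075 = 0.0469.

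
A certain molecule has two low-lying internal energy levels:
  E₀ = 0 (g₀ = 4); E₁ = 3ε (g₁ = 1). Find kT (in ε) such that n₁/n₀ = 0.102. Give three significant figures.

3.35 ε

n₁/n₀ = (g₁/g₀) exp[−(E₁−E₀)/kT] = 0.102.
⇒ (E₁−E₀)/kT = ln((1/4)/0.102) = ln(2.4510) = 0.89650.
kT = 3ε / 0.89650 = 3.35 ε.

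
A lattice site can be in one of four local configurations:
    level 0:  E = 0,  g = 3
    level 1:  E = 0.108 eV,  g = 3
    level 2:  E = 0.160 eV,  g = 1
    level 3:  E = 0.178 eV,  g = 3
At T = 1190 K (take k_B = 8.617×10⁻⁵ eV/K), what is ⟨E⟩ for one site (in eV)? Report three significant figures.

0.0503 eV

k_BT = 8.617×10⁻⁵ × 1190 K = 0.10254 eV.
Eᵢ/kT = 0, 1.0532, 1.5604, 1.7359.
Z = Σ gᵢe^(−Eᵢ/kT) = 3·e^(−0) + 3·e^(−1.0532) + 1·e^(−1.5604) + 3·e^(−1.7359) = 3.0000 + 1.0465 + 0.21005 + 0.52872 = 4.7853.
⟨E⟩ = Σ Eᵢ gᵢe^(−Eᵢ/kT) / Z = (0·3.0000 + 0.108·1.0465 + 0.160·0.21005 + 0.178·0.52872) / 4.7853 = 0.0503 eV.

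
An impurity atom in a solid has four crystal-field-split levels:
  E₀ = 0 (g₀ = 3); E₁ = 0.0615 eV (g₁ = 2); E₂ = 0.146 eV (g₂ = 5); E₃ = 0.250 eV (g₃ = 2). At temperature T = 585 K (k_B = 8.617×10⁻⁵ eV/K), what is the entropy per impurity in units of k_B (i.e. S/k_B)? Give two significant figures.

k_BT = 8.617×10⁻⁵ × 585 K = 0.05041 eV.
Eᵢ/kT = 0, 1.220, 2.896, 4.959.
Z = Σ gᵢe^(−Eᵢ/kT) = 3·e^(−0) + 2·e^(−1.220) + 5·e^(−2.896) + 2·e^(−4.959) = 3.000 + 0.5905 + 0.2762 + 0.01404 = 3.881.
⟨E⟩ = Σ EᵢPᵢ = 0.02065 eV.
S/k_B = ln Z + ⟨E⟩/kT = ln(3.881) + 0.02065/0.05041 = 1.356 + 0.4096 = 1.8.

1.8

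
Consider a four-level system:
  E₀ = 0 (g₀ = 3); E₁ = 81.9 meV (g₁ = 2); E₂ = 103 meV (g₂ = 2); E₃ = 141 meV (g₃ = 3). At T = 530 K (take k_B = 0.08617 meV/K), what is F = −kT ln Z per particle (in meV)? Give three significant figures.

-59.5 meV

k_BT = 0.08617 × 530 K = 45.670 meV.
Eᵢ/kT = 0, 1.7933, 2.2553, 3.0874.
Z = Σ gᵢe^(−Eᵢ/kT) = 3·e^(−0) + 2·e^(−1.7933) + 2·e^(−2.2553) + 3·e^(−3.0874) = 3.0000 + 0.33282 + 0.20968 + 0.13686 = 3.6794.
F = −kT ln Z = −45.670 × ln(3.6794) = −45.670 × 1.3027 = -59.5 meV.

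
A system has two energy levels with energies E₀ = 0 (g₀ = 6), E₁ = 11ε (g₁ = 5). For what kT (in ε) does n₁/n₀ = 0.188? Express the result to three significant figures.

n₁/n₀ = (g₁/g₀) exp[−(E₁−E₀)/kT] = 0.188.
⇒ (E₁−E₀)/kT = ln((5/6)/0.188) = ln(4.4326) = 1.4890.
kT = 11ε / 1.4890 = 7.39 ε.

7.39 ε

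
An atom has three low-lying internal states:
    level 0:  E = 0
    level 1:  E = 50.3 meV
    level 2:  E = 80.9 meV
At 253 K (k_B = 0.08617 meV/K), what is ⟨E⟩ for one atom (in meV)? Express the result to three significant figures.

k_BT = 0.08617 × 253 K = 21.801 meV.
Eᵢ/kT = 0, 2.3072, 3.7108.
Z = Σ e^(−Eᵢ/kT) = e^(−0) + e^(−2.3072) + e^(−3.7108) = 1.0000 + 0.099540 + 0.024458 = 1.1240.
⟨E⟩ = Σ Eᵢ e^(−Eᵢ/kT) / Z = (0·1.0000 + 50.3·0.099540 + 80.9·0.024458) / 1.1240 = 6.21 meV.

6.21 meV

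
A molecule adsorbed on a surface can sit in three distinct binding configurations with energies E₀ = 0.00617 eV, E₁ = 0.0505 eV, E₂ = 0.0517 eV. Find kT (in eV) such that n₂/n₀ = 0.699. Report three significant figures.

0.127 eV

n₂/n₀ = exp[−(E₂−E₀)/kT] = 0.699.
⇒ (E₂−E₀)/kT = ln(1/0.699) = ln(1.4306) = 0.35809.
kT = 0.04553 eV / 0.35809 = 0.127 eV.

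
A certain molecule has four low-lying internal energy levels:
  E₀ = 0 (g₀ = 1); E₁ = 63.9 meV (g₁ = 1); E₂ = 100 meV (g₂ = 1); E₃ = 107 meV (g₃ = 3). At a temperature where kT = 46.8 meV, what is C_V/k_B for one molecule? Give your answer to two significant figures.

0.96

Eᵢ/kT = 0, 1.365, 2.137, 2.286.
Z = Σ gᵢe^(−Eᵢ/kT) = 1·e^(−0) + 1·e^(−1.365) + 1·e^(−2.137) + 3·e^(−2.286) = 1.000 + 0.2554 + 0.1180 + 0.3050 = 1.678.
⟨E⟩ = 36.21 meV, ⟨E²⟩ = 3406 meV².
C_V/k_B = (⟨E²⟩ − ⟨E⟩²)/(kT)² = (3406 − 1311)/2190 = 0.96.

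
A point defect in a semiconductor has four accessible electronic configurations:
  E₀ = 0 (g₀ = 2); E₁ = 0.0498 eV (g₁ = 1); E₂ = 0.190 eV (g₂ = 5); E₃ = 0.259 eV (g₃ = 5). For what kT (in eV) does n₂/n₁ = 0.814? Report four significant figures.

0.07724 eV

n₂/n₁ = (g₂/g₁) exp[−(E₂−E₁)/kT] = 0.814.
⇒ (E₂−E₁)/kT = ln((5/1)/0.814) = ln(6.14251) = 1.81523.
kT = 0.1402 eV / 1.81523 = 0.07724 eV.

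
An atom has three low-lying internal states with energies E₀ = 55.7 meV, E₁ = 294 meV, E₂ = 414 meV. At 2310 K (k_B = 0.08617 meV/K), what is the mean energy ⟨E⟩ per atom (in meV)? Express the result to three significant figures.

k_BT = 0.08617 × 2310 K = 199.05 meV.
Eᵢ/kT = 0.27983, 1.4770, 2.0799.
Z = Σ e^(−Eᵢ/kT) = e^(−0.27983) + e^(−1.4770) + e^(−2.0799) = 0.75591 + 0.22832 + 0.12494 = 1.1092.
⟨E⟩ = Σ Eᵢ e^(−Eᵢ/kT) / Z = (55.7·0.75591 + 294·0.22832 + 414·0.12494) / 1.1092 = 145 meV.

145 meV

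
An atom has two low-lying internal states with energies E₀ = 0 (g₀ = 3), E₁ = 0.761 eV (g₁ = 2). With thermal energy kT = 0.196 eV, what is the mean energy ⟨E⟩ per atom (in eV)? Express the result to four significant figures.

0.01031 eV

Eᵢ/kT = 0, 3.88265.
Z = Σ gᵢe^(−Eᵢ/kT) = 3·e^(−0) + 2·e^(−3.88265) = 3.00000 + 0.0411923 = 3.04119.
⟨E⟩ = Σ Eᵢ gᵢe^(−Eᵢ/kT) / Z = (0·3.00000 + 0.761·0.0411923) / 3.04119 = 0.01031 eV.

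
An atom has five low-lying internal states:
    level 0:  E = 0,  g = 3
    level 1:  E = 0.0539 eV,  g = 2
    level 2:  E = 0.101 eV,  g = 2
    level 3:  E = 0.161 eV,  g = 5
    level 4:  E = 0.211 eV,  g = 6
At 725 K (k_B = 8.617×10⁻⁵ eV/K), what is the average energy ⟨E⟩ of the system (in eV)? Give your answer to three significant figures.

k_BT = 8.617×10⁻⁵ × 725 K = 0.062473 eV.
Eᵢ/kT = 0, 0.86277, 1.6167, 2.5771, 3.3775.
Z = Σ gᵢe^(−Eᵢ/kT) = 3·e^(−0) + 2·e^(−0.86277) + 2·e^(−1.6167) + 5·e^(−2.5771) + 6·e^(−3.3775) = 3.0000 + 0.84398 + 0.39711 + 0.37997 + 0.20480 = 4.8259.
⟨E⟩ = Σ Eᵢ gᵢe^(−Eᵢ/kT) / Z = (0·3.0000 + 0.0539·0.84398 + 0.101·0.39711 + 0.161·0.37997 + 0.211·0.20480) / 4.8259 = 0.0394 eV.

0.0394 eV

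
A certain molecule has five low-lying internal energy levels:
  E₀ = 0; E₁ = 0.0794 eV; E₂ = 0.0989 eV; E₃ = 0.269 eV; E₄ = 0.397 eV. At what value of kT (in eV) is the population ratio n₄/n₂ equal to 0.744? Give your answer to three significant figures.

n₄/n₂ = exp[−(E₄−E₂)/kT] = 0.744.
⇒ (E₄−E₂)/kT = ln(1/0.744) = ln(1.3441) = 0.29572.
kT = 0.2981 eV / 0.29572 = 1.01 eV.

1.01 eV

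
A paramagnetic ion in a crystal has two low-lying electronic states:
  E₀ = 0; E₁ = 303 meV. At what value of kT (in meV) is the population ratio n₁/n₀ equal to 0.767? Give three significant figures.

1140 meV

n₁/n₀ = exp[−(E₁−E₀)/kT] = 0.767.
⇒ (E₁−E₀)/kT = ln(1/0.767) = ln(1.3038) = 0.26528.
kT = 303 meV / 0.26528 = 1140 meV.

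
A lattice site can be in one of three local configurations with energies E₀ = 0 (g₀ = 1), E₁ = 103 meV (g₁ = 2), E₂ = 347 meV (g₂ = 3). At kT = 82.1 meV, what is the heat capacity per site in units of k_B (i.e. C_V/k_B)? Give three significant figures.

Eᵢ/kT = 0, 1.2546, 4.2266.
Z = Σ gᵢe^(−Eᵢ/kT) = 1·e^(−0) + 2·e^(−1.2546) + 3·e^(−4.2266) = 1.0000 + 0.57038 + 0.043806 = 1.6142.
⟨E⟩ = 45.812 meV, ⟨E²⟩ = 7016.4 meV².
C_V/k_B = (⟨E²⟩ − ⟨E⟩²)/(kT)² = (7016.4 − 2098.7)/6740.4 = 0.730.

0.730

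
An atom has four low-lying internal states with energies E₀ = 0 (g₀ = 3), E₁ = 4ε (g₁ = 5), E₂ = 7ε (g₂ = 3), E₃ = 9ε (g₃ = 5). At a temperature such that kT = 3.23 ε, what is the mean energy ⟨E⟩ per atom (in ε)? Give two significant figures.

Eᵢ/kT = 0, 1.238, 2.167, 2.786.
Z = Σ gᵢe^(−Eᵢ/kT) = 3·e^(−0) + 5·e^(−1.238) + 3·e^(−2.167) + 5·e^(−2.786) = 3.000 + 1.450 + 0.3436 + 0.3083 = 5.102.
⟨E⟩ = Σ Eᵢ gᵢe^(−Eᵢ/kT) / Z = (0·3.000 + 4·1.450 + 7·0.3436 + 9·0.3083) / 5.102 = 2.2 ε.

2.2 ε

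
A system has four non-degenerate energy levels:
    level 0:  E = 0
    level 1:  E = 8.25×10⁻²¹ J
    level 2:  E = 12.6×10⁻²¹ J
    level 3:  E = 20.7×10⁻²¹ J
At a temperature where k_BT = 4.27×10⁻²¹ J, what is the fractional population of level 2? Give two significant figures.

0.043

Eᵢ/kT = 0, 1.932, 2.951, 4.848.
Z = Σ e^(−Eᵢ/kT) = e^(−0) + e^(−1.932) + e^(−2.951) + e^(−4.848) = 1.000 + 0.1449 + 0.05229 + 0.007844 = 1.205.
P₂ = e^(−E₂/kT) / Z = 0.05229/1.205 = 0.043.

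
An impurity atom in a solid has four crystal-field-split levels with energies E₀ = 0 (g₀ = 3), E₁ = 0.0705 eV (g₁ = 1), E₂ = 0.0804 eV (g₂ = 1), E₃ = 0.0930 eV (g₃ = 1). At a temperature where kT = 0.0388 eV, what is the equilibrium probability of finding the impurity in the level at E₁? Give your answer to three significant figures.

0.0481

Eᵢ/kT = 0, 1.8170, 2.0722, 2.3969.
Z = Σ gᵢe^(−Eᵢ/kT) = 3·e^(−0) + 1·e^(−1.8170) + 1·e^(−2.0722) + 1·e^(−2.3969) = 3.0000 + 0.16251 + 0.12591 + 0.091000 = 3.3794.
P₁ = g₁ e^(−E₁/kT) / Z = 0.16251/3.3794 = 0.0481.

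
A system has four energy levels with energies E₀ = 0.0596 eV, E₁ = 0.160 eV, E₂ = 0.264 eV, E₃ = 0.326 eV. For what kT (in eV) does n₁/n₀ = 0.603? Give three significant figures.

n₁/n₀ = exp[−(E₁−E₀)/kT] = 0.603.
⇒ (E₁−E₀)/kT = ln(1/0.603) = ln(1.6584) = 0.50585.
kT = 0.1004 eV / 0.50585 = 0.198 eV.

0.198 eV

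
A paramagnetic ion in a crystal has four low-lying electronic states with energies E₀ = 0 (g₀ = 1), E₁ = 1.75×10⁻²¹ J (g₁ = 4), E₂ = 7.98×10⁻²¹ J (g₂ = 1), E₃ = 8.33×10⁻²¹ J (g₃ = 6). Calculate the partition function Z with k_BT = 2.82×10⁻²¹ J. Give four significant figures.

Z = 3.522

Eᵢ/kT = 0, 0.620567, 2.82979, 2.95390.
Z = Σ gᵢe^(−Eᵢ/kT) = 1·e^(−0) + 4·e^(−0.620567) + 1·e^(−2.82979) + 6·e^(−2.95390) = 1.00000 + 2.15056 + 0.0590252 + 0.312816 = 3.52240.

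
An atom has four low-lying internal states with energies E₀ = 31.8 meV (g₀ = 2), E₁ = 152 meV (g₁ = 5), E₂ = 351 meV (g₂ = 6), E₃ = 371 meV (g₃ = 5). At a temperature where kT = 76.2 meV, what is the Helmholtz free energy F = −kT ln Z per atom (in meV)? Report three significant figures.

-56.4 meV

Eᵢ/kT = 0.41732, 1.9948, 4.6063, 4.8688.
Z = Σ gᵢe^(−Eᵢ/kT) = 2·e^(−0.41732) + 5·e^(−1.9948) + 6·e^(−4.6063) + 5·e^(−4.8688) = 1.3176 + 0.68020 + 0.059932 + 0.038413 = 2.0961.
F = −kT ln Z = −76.2 × ln(2.0961) = −76.2 × 0.74008 = -56.4 meV.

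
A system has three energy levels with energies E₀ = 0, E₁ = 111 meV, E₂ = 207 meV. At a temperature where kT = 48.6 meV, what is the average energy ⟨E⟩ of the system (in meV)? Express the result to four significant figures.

12.75 meV

Eᵢ/kT = 0, 2.28395, 4.25926.
Z = Σ e^(−Eᵢ/kT) = e^(−0) + e^(−2.28395) + e^(−4.25926) = 1.00000 + 0.101881 + 0.0141328 = 1.11601.
⟨E⟩ = Σ Eᵢ e^(−Eᵢ/kT) / Z = (0·1.00000 + 111·0.101881 + 207·0.0141328) / 1.11601 = 12.75 meV.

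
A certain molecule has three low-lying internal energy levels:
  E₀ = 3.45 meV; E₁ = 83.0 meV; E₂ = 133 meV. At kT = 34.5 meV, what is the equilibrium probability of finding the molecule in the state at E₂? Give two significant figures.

Eᵢ/kT = 0.1000, 2.406, 3.855.
Z = Σ e^(−Eᵢ/kT) = e^(−0.1000) + e^(−2.406) + e^(−3.855) = 0.9048 + 0.09018 + 0.02117 = 1.016.
P₂ = e^(−E₂/kT) / Z = 0.02117/1.016 = 0.021.

0.021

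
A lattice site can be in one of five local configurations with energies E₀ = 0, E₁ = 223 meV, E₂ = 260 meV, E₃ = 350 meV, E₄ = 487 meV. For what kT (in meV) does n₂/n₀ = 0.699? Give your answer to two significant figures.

n₂/n₀ = exp[−(E₂−E₀)/kT] = 0.699.
⇒ (E₂−E₀)/kT = ln(1/0.699) = ln(1.431) = 0.3584.
kT = 260 meV / 0.3584 = 730 meV.

730 meV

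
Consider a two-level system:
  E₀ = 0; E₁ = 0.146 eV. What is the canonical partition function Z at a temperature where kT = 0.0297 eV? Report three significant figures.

Eᵢ/kT = 0, 4.9158.
Z = Σ e^(−Eᵢ/kT) = e^(−0) + e^(−4.9158) = 1.0000 + 0.0073299 = 1.0073.

Z = 1.01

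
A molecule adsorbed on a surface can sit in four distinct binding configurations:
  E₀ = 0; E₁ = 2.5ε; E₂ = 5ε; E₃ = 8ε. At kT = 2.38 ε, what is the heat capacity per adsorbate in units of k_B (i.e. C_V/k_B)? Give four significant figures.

Eᵢ/kT = 0, 1.05042, 2.10084, 3.36134.
Z = Σ e^(−Eᵢ/kT) = e^(−0) + e^(−1.05042) + e^(−2.10084) + e^(−3.36134) = 1.00000 + 0.349791 + 0.122354 + 0.0346887 = 1.50683.
⟨E⟩ = 1.17051 ε, ⟨E²⟩ = 4.95419 ε².
C_V/k_B = (⟨E²⟩ − ⟨E⟩²)/(kT)² = (4.95419 − 1.37009)/5.66440 = 0.6327.

0.6327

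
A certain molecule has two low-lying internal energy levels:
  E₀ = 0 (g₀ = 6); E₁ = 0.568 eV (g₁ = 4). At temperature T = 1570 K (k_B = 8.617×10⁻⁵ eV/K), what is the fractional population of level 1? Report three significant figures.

k_BT = 8.617×10⁻⁵ × 1570 K = 0.13529 eV.
Eᵢ/kT = 0, 4.1984.
Z = Σ gᵢe^(−Eᵢ/kT) = 6·e^(−0) + 4·e^(−4.1984) = 6.0000 + 0.060078 = 6.0601.
P₁ = g₁ e^(−E₁/kT) / Z = 0.060078/6.0601 = 0.00991.

0.00991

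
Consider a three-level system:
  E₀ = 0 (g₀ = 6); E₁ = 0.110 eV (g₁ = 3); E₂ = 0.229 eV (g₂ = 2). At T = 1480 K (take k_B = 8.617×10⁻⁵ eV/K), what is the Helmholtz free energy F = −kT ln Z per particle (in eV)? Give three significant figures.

-0.259 eV

k_BT = 8.617×10⁻⁵ × 1480 K = 0.12753 eV.
Eᵢ/kT = 0, 0.86254, 1.7957.
Z = Σ gᵢe^(−Eᵢ/kT) = 6·e^(−0) + 3·e^(−0.86254) + 2·e^(−1.7957) = 6.0000 + 1.2663 + 0.33202 = 7.5983.
F = −kT ln Z = −0.12753 × ln(7.5983) = −0.12753 × 2.0279 = -0.259 eV.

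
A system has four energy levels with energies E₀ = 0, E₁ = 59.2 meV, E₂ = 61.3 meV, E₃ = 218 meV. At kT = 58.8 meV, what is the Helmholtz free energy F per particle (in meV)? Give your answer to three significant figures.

Eᵢ/kT = 0, 1.0068, 1.0425, 3.7075.
Z = Σ e^(−Eᵢ/kT) = e^(−0) + e^(−1.0068) + e^(−1.0425) + e^(−3.7075) = 1.0000 + 0.36539 + 0.35257 + 0.024539 = 1.7425.
F = −kT ln Z = −58.8 × ln(1.7425) = −58.8 × 0.55532 = -32.7 meV.

-32.7 meV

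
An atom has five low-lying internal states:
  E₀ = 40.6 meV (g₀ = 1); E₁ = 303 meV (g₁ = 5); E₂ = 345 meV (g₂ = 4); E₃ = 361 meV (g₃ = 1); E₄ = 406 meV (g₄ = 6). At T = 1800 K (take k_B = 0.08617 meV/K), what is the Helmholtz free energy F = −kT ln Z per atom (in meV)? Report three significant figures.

k_BT = 0.08617 × 1800 K = 155.11 meV.
Eᵢ/kT = 0.26175, 1.9535, 2.2242, 2.3274, 2.6175.
Z = Σ gᵢe^(−Eᵢ/kT) = 1·e^(−0.26175) + 5·e^(−1.9535) + 4·e^(−2.2242) + 1·e^(−2.3274) + 6·e^(−2.6175) = 0.76970 + 0.70888 + 0.43262 + 0.097549 + 0.43791 = 2.4467.
F = −kT ln Z = −155.11 × ln(2.4467) = −155.11 × 0.89474 = -139 meV.

-139 meV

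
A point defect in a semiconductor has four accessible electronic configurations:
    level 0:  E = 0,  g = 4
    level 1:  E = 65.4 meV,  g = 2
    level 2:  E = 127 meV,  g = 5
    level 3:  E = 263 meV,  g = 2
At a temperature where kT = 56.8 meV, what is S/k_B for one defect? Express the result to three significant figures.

2.03

Eᵢ/kT = 0, 1.1514, 2.2359, 4.6303.
Z = Σ gᵢe^(−Eᵢ/kT) = 4·e^(−0) + 2·e^(−1.1514) + 5·e^(−2.2359) + 2·e^(−4.6303) = 4.0000 + 0.63239 + 0.53448 + 0.019504 = 5.1864.
⟨E⟩ = Σ EᵢPᵢ = 22.051 meV.
S/k_B = ln Z + ⟨E⟩/kT = ln(5.1864) + 22.051/56.8 = 1.6460 + 0.38822 = 2.03.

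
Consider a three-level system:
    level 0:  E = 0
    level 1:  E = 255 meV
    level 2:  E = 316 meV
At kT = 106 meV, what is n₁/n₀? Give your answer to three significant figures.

n₁/n₀ = exp[−(E₁−E₀)/kT] = exp(−(255 meV)/(106 meV)) = exp(-2.4057) = 0.0902.

0.0902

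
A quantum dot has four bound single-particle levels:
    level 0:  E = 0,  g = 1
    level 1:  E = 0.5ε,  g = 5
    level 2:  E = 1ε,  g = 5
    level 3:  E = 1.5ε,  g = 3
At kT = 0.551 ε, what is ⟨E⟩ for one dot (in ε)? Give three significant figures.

Eᵢ/kT = 0, 0.90744, 1.8149, 2.7223.
Z = Σ gᵢe^(−Eᵢ/kT) = 1·e^(−0) + 5·e^(−0.90744) + 5·e^(−1.8149) + 3·e^(−2.7223) = 1.0000 + 2.0178 + 0.81427 + 0.19717 = 4.0292.
⟨E⟩ = Σ Eᵢ gᵢe^(−Eᵢ/kT) / Z = (0·1.0000 + 0.5·2.0178 + 1·0.81427 + 1.5·0.19717) / 4.0292 = 0.526 ε.

0.526 ε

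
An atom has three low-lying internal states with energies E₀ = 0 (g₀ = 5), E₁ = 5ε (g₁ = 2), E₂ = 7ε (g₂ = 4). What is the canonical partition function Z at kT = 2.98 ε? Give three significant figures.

Z = 5.76

Eᵢ/kT = 0, 1.6779, 2.3490.
Z = Σ gᵢe^(−Eᵢ/kT) = 5·e^(−0) + 2·e^(−1.6779) + 4·e^(−2.3490) = 5.0000 + 0.37353 + 0.38186 = 5.7554.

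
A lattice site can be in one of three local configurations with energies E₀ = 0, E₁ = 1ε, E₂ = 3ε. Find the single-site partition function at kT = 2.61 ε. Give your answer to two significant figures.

Eᵢ/kT = 0, 0.3831, 1.149.
Z = Σ e^(−Eᵢ/kT) = e^(−0) + e^(−0.3831) + e^(−1.149) = 1.000 + 0.6817 + 0.3170 = 1.999.

Z = 2.0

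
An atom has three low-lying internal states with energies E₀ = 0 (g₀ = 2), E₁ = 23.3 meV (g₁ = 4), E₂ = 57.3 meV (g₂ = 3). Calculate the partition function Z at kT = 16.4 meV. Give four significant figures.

Eᵢ/kT = 0, 1.42073, 3.49390.
Z = Σ gᵢe^(−Eᵢ/kT) = 2·e^(−0) + 4·e^(−1.42073) + 3·e^(−3.49390) = 2.00000 + 0.966151 + 0.0911465 = 3.05730.

Z = 3.057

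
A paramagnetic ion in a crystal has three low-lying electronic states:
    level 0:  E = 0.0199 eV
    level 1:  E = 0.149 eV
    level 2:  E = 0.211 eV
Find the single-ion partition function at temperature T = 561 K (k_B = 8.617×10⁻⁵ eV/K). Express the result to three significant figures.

Z = 0.721

k_BT = 8.617×10⁻⁵ × 561 K = 0.048341 eV.
Eᵢ/kT = 0.41166, 3.0823, 4.3648.
Z = Σ e^(−Eᵢ/kT) = e^(−0.41166) + e^(−3.0823) + e^(−4.3648) = 0.66255 + 0.045854 + 0.012717 = 0.72112.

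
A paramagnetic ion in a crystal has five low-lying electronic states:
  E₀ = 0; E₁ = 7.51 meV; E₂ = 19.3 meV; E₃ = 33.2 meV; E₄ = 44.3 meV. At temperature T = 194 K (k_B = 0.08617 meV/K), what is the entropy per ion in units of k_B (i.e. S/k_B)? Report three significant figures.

k_BT = 0.08617 × 194 K = 16.717 meV.
Eᵢ/kT = 0, 0.44924, 1.1545, 1.9860, 2.6500.
Z = Σ e^(−Eᵢ/kT) = e^(−0) + e^(−0.44924) + e^(−1.1545) + e^(−1.9860) + e^(−2.6500) = 1.0000 + 0.63811 + 0.31522 + 0.13724 + 0.070651 = 2.1612.
⟨E⟩ = Σ EᵢPᵢ = 8.5888 meV.
S/k_B = ln Z + ⟨E⟩/kT = ln(2.1612) + 8.5888/16.717 = 0.77066 + 0.51378 = 1.28.

1.28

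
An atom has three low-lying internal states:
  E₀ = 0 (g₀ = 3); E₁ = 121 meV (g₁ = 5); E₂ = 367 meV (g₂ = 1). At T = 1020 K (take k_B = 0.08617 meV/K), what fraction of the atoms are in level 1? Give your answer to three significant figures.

0.295

k_BT = 0.08617 × 1020 K = 87.893 meV.
Eᵢ/kT = 0, 1.3767, 4.1755.
Z = Σ gᵢe^(−Eᵢ/kT) = 3·e^(−0) + 5·e^(−1.3767) + 1·e^(−4.1755) = 3.0000 + 1.2621 + 0.015368 = 4.2775.
P₁ = g₁ e^(−E₁/kT) / Z = 1.2621/4.2775 = 0.295.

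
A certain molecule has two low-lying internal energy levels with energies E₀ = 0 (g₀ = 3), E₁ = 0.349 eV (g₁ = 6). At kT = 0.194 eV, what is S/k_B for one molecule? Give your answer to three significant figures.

Eᵢ/kT = 0, 1.7990.
Z = Σ gᵢe^(−Eᵢ/kT) = 3·e^(−0) + 6·e^(−1.7990) = 3.0000 + 0.99279 = 3.9928.
⟨E⟩ = Σ EᵢPᵢ = 0.086777 eV.
S/k_B = ln Z + ⟨E⟩/kT = ln(3.9928) + 0.086777/0.194 = 1.3845 + 0.44730 = 1.83.

1.83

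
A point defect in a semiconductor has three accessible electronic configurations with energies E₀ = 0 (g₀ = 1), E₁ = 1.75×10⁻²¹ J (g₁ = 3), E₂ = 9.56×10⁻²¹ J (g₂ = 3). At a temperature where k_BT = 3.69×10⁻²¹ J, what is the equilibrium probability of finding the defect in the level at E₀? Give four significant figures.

0.3234

Eᵢ/kT = 0, 0.474255, 2.59079.
Z = Σ gᵢe^(−Eᵢ/kT) = 1·e^(−0) + 3·e^(−0.474255) + 3·e^(−2.59079) = 1.00000 + 1.86705 + 0.224882 = 3.09193.
P₀ = g₀ e^(−E₀/kT) / Z = 1.00000/3.09193 = 0.3234.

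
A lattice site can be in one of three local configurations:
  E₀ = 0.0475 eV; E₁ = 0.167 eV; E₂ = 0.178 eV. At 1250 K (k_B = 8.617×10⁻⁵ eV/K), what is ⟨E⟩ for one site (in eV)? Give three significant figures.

k_BT = 8.617×10⁻⁵ × 1250 K = 0.10771 eV.
Eᵢ/kT = 0.44100, 1.5505, 1.6526.
Z = Σ e^(−Eᵢ/kT) = e^(−0.44100) + e^(−1.5505) + e^(−1.6526) = 0.64339 + 0.21214 + 0.19155 = 1.0471.
⟨E⟩ = Σ Eᵢ e^(−Eᵢ/kT) / Z = (0.0475·0.64339 + 0.167·0.21214 + 0.178·0.19155) / 1.0471 = 0.0956 eV.

0.0956 eV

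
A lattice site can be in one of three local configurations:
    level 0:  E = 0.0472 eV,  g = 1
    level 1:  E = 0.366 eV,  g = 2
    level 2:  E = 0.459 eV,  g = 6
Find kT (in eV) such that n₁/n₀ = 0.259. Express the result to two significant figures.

0.16 eV

n₁/n₀ = (g₁/g₀) exp[−(E₁−E₀)/kT] = 0.259.
⇒ (E₁−E₀)/kT = ln((2/1)/0.259) = ln(7.722) = 2.044.
kT = 0.3188 eV / 2.044 = 0.16 eV.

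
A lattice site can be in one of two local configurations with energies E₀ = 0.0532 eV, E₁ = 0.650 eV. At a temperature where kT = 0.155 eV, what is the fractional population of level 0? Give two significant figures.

0.98

Eᵢ/kT = 0.3432, 4.194.
Z = Σ e^(−Eᵢ/kT) = e^(−0.3432) + e^(−4.194) = 0.7095 + 0.01509 = 0.7246.
P₀ = e^(−E₀/kT) / Z = 0.7095/0.7246 = 0.98.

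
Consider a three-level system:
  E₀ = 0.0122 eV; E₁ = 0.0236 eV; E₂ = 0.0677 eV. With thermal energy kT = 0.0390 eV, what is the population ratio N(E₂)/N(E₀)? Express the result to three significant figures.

0.241

n₂/n₀ = exp[−(E₂−E₀)/kT] = exp(−(0.0555 eV)/(0.0390 eV)) = exp(-1.4231) = 0.241.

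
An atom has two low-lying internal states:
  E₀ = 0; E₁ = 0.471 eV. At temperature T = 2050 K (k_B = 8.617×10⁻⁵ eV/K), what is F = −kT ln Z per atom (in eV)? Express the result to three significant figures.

-0.0119 eV

k_BT = 8.617×10⁻⁵ × 2050 K = 0.17665 eV.
Eᵢ/kT = 0, 2.6663.
Z = Σ e^(−Eᵢ/kT) = e^(−0) + e^(−2.6663) = 1.0000 + 0.069509 = 1.0695.
F = −kT ln Z = −0.17665 × ln(1.0695) = −0.17665 × 0.067191 = -0.0119 eV.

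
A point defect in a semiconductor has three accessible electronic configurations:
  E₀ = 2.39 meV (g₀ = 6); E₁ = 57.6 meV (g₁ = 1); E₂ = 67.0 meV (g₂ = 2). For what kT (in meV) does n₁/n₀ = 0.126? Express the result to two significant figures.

n₁/n₀ = (g₁/g₀) exp[−(E₁−E₀)/kT] = 0.126.
⇒ (E₁−E₀)/kT = ln((1/6)/0.126) = ln(1.323) = 0.2799.
kT = 55.21 meV / 0.2799 = 200 meV.

200 meV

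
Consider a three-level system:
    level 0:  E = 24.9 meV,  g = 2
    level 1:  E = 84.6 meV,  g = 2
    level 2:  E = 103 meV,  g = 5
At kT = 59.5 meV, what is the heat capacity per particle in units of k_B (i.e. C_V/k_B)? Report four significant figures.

Eᵢ/kT = 0.418487, 1.42185, 1.73109.
Z = Σ gᵢe^(−Eᵢ/kT) = 2·e^(−0.418487) + 2·e^(−1.42185) + 5·e^(−1.73109) = 1.31608 + 0.482535 + 0.885456 = 2.68407.
⟨E⟩ = 61.3974 meV, ⟨E²⟩ = 5090.54 meV².
C_V/k_B = (⟨E²⟩ − ⟨E⟩²)/(kT)² = (5090.54 − 3769.64)/3540.25 = 0.3731.

0.3731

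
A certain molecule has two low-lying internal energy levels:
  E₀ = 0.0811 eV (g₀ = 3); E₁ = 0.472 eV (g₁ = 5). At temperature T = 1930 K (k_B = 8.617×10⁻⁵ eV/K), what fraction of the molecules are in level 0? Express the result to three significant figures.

0.863

k_BT = 8.617×10⁻⁵ × 1930 K = 0.16631 eV.
Eᵢ/kT = 0.48764, 2.8381.
Z = Σ gᵢe^(−Eᵢ/kT) = 3·e^(−0.48764) + 5·e^(−2.8381) = 1.8422 + 0.29268 = 2.1349.
P₀ = g₀ e^(−E₀/kT) / Z = 1.8422/2.1349 = 0.863.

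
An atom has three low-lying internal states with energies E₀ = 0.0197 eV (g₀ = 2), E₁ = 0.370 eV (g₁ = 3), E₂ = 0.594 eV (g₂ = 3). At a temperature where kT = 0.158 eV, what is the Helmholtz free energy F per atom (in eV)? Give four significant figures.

Eᵢ/kT = 0.124684, 2.34177, 3.75949.
Z = Σ gᵢe^(−Eᵢ/kT) = 2·e^(−0.124684) + 3·e^(−2.34177) + 3·e^(−3.75949) = 1.76555 + 0.288472 + 0.0698869 = 2.12391.
F = −kT ln Z = −0.158 × ln(2.12391) = −0.158 × 0.753259 = -0.1190 eV.

-0.1190 eV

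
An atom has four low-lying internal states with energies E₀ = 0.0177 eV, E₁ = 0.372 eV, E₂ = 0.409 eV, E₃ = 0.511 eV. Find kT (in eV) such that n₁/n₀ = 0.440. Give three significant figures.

0.432 eV

n₁/n₀ = exp[−(E₁−E₀)/kT] = 0.440.
⇒ (E₁−E₀)/kT = ln(1/0.440) = ln(2.2727) = 0.82097.
kT = 0.3543 eV / 0.82097 = 0.432 eV.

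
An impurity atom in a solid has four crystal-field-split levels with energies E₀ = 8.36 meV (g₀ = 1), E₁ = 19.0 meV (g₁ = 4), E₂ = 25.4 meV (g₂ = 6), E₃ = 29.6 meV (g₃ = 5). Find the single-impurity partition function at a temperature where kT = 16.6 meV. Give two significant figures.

Z = 4.0

Eᵢ/kT = 0.5036, 1.145, 1.530, 1.783.
Z = Σ gᵢe^(−Eᵢ/kT) = 1·e^(−0.5036) + 4·e^(−1.145) + 6·e^(−1.530) + 5·e^(−1.783) = 0.6044 + 1.273 + 1.299 + 0.8407 = 4.017.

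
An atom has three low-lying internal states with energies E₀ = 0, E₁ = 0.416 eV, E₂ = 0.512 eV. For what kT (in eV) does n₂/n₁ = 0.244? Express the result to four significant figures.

0.06806 eV

n₂/n₁ = exp[−(E₂−E₁)/kT] = 0.244.
⇒ (E₂−E₁)/kT = ln(1/0.244) = ln(4.09836) = 1.41059.
kT = 0.096 eV / 1.41059 = 0.06806 eV.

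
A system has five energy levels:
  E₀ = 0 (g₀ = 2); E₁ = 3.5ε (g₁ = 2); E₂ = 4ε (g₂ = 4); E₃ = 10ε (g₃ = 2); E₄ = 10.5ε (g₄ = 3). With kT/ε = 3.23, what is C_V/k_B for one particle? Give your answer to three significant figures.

Eᵢ/kT = 0, 1.0836, 1.2384, 3.0960, 3.2508.
Z = Σ gᵢe^(−Eᵢ/kT) = 2·e^(−0) + 2·e^(−1.0836) + 4·e^(−1.2384) + 2·e^(−3.0960) + 3·e^(−3.2508) = 2.0000 + 0.67675 + 1.1594 + 0.090460 + 0.11623 = 4.0428.
⟨E⟩ = 2.2586 ε, ⟨E²⟩ = 12.046 ε².
C_V/k_B = (⟨E²⟩ − ⟨E⟩²)/(kT)² = (12.046 − 5.1013)/10.433 = 0.666.

0.666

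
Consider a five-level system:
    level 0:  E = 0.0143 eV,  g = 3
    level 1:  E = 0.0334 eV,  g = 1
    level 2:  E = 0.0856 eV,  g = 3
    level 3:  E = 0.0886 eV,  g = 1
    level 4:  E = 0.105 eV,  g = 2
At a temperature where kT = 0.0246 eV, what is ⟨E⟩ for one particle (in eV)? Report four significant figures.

0.02202 eV

Eᵢ/kT = 0.581301, 1.35772, 3.47967, 3.60163, 4.26829.
Z = Σ gᵢe^(−Eᵢ/kT) = 3·e^(−0.581301) + 1·e^(−1.35772) + 3·e^(−3.47967) + 1·e^(−3.60163) + 2·e^(−4.26829) = 1.67751 + 0.257247 + 0.0924527 + 0.0272792 + 0.0280114 = 2.08250.
⟨E⟩ = Σ Eᵢ gᵢe^(−Eᵢ/kT) / Z = (0.0143·1.67751 + 0.0334·0.257247 + 0.0856·0.0924527 + 0.0886·0.0272792 + 0.105·0.0280114) / 2.08250 = 0.02202 eV.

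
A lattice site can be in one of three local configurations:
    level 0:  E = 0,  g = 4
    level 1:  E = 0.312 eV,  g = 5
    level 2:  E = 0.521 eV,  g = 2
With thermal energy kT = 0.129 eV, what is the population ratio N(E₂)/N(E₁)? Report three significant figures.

0.0791

n₂/n₁ = (g₂/g₁) exp[−(E₂−E₁)/kT] = (2/5) × exp(−(0.209 eV)/(0.129 eV)) = (2/5) × exp(-1.6202) = 0.0791.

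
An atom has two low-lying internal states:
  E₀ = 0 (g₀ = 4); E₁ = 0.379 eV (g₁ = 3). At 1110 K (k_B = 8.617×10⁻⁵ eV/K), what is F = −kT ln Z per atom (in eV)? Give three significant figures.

k_BT = 8.617×10⁻⁵ × 1110 K = 0.095649 eV.
Eᵢ/kT = 0, 3.9624.
Z = Σ gᵢe^(−Eᵢ/kT) = 4·e^(−0) + 3·e^(−3.9624) = 4.0000 + 0.057052 = 4.0571.
F = −kT ln Z = −0.095649 × ln(4.0571) = −0.095649 × 1.4005 = -0.134 eV.

-0.134 eV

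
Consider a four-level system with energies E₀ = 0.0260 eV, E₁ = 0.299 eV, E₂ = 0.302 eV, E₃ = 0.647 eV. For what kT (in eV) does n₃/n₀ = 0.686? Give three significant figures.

1.65 eV

n₃/n₀ = exp[−(E₃−E₀)/kT] = 0.686.
⇒ (E₃−E₀)/kT = ln(1/0.686) = ln(1.4577) = 0.37686.
kT = 0.6210 eV / 0.37686 = 1.65 eV.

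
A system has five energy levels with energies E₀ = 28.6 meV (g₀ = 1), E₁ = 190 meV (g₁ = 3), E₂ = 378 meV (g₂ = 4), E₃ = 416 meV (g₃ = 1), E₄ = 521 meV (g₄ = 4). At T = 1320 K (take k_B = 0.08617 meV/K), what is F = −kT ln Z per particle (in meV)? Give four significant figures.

k_BT = 0.08617 × 1320 K = 113.744 meV.
Eᵢ/kT = 0.251442, 1.67042, 3.32325, 3.65734, 4.58046.
Z = Σ gᵢe^(−Eᵢ/kT) = 1·e^(−0.251442) + 3·e^(−1.67042) + 4·e^(−3.32325) + 1·e^(−3.65734) + 4·e^(−4.58046) = 0.777679 + 0.564504 + 0.144142 + 0.0258011 + 0.0410007 = 1.55313.
F = −kT ln Z = −113.744 × ln(1.55313) = −113.744 × 0.440272 = -50.08 meV.

-50.08 meV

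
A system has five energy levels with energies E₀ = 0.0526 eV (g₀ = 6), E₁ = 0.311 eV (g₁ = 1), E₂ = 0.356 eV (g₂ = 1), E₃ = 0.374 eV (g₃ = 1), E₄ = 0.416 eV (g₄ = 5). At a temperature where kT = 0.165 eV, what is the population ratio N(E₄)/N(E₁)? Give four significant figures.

2.646

n₄/n₁ = (g₄/g₁) exp[−(E₄−E₁)/kT] = (5/1) × exp(−(0.105 eV)/(0.165 eV)) = (5/1) × exp(-0.636364) = 2.646.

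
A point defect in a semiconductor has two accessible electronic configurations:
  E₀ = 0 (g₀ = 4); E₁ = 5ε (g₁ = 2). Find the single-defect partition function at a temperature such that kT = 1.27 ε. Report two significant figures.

Z = 4.0

Eᵢ/kT = 0, 3.937.
Z = Σ gᵢe^(−Eᵢ/kT) = 4·e^(−0) + 2·e^(−3.937) = 4.000 + 0.03901 = 4.039.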